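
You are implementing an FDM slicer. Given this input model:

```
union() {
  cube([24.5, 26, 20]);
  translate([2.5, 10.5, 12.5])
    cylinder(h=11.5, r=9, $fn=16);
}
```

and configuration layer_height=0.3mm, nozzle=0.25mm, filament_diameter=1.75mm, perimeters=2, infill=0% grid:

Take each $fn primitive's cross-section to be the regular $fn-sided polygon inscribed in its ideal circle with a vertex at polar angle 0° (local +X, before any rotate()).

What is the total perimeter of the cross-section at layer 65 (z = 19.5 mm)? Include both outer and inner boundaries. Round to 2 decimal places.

At z = 19.5 mm: the 24.5×26 cube contributes its full rectangle (perimeter 101.00 mm); the r=9 cylinder at (2.5, 10.5) contributes a regular 16-gon of circumradius 9 (perimeter = 2·16·9.000·sin(180°/16) = 56.19 mm); Merging all regions: the regions partially overlap (shared area 167.75 mm²), so the edge portions inside another operand are dropped and the merged outline is re-measured after clipping — boundary = 106.99 mm. Overall, the cross-section is a single solid region. Total boundary length (outer) = 106.99 mm.

106.99 mm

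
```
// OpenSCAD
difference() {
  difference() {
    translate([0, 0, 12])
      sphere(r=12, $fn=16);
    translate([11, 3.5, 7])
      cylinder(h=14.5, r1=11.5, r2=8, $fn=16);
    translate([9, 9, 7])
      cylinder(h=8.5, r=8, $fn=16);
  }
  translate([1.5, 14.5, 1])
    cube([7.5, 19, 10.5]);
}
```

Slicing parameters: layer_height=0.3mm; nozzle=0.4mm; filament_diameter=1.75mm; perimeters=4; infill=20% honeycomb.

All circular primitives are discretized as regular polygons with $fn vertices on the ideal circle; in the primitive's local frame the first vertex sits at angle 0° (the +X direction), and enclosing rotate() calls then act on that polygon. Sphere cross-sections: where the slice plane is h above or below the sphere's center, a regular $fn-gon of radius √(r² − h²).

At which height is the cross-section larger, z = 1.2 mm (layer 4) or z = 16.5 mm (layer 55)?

layer 55 (z = 16.5 mm)

Layer 4 (z = 1.2): the sphere: section is a regular 16-gon, circumradius = √(r²−h²) = √(12²−10.8²) = 5.231 (area = (16/2)·5.231²·sin(360°/16) = 83.76 mm²); the cone at (11, 3.5) is absent (z outside [7, 21.5]); the cylinder at (9, 9) does not reach this height (z outside [7, 15.5]); Taking the first minus the rest: none of the subtracted shapes is present at this height, so the r=12 sphere is unchanged — area = 83.76 mm²; the cube at (1.5, 14.5) is present — its section is the full 7.5×19 rectangle (area 142.50 mm²); Taking the first minus the rest: starting from the result so far (83.76 mm²), the 7.5×19 cube at (1.5, 14.5) misses the remaining region (no effect) — area = 83.76 mm². So its area = 83.76 mm². Layer 55 (z = 16.5): the sphere: section is a regular 16-gon, circumradius = √(r²−h²) = √(12²−4.5²) = 11.124 (area = (16/2)·11.124²·sin(360°/16) = 378.86 mm²); the cone at (11, 3.5) (r1=11.5→r2=8) has section circumradius 9.207 here — a regular 16-gon (area = (16/2)·9.207²·sin(360°/16) = 259.51 mm²); the cylinder at (9, 9) does not reach this height (z outside [7, 15.5]); Subtracting the remaining from the first: starting from the r=12 sphere (378.86 mm²), the cone at (11, 3.5) partially overlaps it — only the 97.35 mm² overlap (of its 259.51 mm²) is removed, clipping the outline — area = 281.51 mm²; the cube at (1.5, 14.5) does not reach this height (z outside [1, 11.5]); After the difference (first − rest): none of the subtracted shapes is present at this height, so that combined region is unchanged — area = 281.51 mm². So its area = 281.51 mm². Layer 55 is larger (281.51 vs 83.76 mm²).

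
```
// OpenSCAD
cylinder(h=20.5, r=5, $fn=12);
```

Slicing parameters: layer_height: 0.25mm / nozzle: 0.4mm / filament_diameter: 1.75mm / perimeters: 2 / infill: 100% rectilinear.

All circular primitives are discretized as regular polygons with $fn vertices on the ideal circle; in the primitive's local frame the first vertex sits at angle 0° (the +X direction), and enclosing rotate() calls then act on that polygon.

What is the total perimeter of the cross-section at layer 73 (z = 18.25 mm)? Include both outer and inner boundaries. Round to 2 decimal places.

At z = 18.25 mm: the cylinder: section is a regular 12-gon, circumradius r=5 (perimeter = 2·12·5.000·sin(180°/12) = 31.06 mm). Overall, the cross-section is a single solid region. Total boundary length (outer) = 31.06 mm.

31.06 mm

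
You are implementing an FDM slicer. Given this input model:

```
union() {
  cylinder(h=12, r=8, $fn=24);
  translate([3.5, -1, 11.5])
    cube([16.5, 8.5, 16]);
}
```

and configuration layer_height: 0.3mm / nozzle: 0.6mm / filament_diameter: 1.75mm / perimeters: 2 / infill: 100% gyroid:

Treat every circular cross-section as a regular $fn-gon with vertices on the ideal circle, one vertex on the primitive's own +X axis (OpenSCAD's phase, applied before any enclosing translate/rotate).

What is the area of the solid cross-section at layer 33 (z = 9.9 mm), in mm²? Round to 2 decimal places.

At z = 9.9 mm: the r=8 cylinder contributes a regular 24-gon of circumradius 8 (area = (24/2)·8.000²·sin(360°/24) = 198.77 mm²); the cube at (3.5, -1) does not reach this height (z outside [11.5, 27.5]); Combining (union): only the r=8 cylinder is present, so the union is just that shape — area = 198.77 mm². Overall, the cross-section is a single solid region. Net area = 198.77 mm².

198.77 mm²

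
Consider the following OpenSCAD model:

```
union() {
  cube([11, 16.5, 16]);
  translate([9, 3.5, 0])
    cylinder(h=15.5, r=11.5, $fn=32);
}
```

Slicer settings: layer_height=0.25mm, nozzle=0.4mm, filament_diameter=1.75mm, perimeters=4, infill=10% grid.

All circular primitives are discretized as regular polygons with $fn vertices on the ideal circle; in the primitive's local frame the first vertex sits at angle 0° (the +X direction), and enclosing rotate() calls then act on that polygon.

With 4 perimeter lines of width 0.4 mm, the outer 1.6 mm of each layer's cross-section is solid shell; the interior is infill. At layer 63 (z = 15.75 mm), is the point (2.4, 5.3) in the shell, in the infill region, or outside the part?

infill

At z = 15.75 mm: the cube (footprint 11×16.5) is included at this height; the cylinder at (9, 3.5) does not reach this height (z outside [0, 15.5]); Merging all regions: only the 11×16.5 cube is present, so the union is just that shape — 1 connected region. Overall, the cross-section is a single solid region. The nearest boundary edge runs (0.00, 16.50)→(0.00, 0.00); distance from the point to it = 2.40 mm. The point is inside the cross-section and 2.40 mm from the nearest boundary — more than the 1.6 mm shell width (4 × 0.4), so it's in the infill interior.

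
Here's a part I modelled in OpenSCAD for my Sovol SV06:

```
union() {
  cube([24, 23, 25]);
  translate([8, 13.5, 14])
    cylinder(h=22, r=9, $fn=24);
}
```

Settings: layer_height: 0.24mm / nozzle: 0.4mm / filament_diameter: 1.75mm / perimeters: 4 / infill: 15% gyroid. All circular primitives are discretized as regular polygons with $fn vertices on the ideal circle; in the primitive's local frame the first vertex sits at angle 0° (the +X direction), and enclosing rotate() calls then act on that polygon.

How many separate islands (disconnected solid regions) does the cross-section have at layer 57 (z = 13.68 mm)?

1

At z = 13.68 mm: the cube (footprint 24×23) is included at this height; the cylinder at (8, 13.5) is not intersected at this z (z outside [14, 36]); Taking the union: only the 24×23 cube is present, so the union is just that shape — 1 connected region. Overall, the cross-section is a single solid region. Island count = 1.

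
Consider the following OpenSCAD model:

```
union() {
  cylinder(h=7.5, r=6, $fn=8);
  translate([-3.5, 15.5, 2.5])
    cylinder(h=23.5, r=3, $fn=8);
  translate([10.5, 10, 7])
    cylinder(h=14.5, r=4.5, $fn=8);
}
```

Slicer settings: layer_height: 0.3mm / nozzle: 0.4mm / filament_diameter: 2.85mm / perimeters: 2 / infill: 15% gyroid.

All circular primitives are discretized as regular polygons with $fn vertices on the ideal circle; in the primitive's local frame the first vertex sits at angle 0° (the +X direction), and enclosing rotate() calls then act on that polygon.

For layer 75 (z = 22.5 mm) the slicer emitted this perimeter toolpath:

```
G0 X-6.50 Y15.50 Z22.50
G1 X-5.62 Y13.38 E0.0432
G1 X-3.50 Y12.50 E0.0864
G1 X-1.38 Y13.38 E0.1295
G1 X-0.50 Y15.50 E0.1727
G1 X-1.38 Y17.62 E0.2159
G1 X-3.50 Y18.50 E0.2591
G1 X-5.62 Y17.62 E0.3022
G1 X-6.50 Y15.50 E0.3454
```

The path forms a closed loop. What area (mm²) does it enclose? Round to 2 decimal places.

25.44 mm²

Apply the shoelace formula to the sequence of (X, Y) vertices; enclosed area = 25.44 mm².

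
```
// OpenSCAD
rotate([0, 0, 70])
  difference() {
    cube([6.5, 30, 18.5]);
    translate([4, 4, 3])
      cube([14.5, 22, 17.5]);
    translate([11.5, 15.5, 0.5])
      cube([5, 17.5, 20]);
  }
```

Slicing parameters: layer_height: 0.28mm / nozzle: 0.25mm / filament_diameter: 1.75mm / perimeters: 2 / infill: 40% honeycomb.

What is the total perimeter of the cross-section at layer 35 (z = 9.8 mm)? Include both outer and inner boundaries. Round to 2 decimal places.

At z = 9.8 mm: the cube is present — its section is the full 6.5×30 rectangle (perimeter 73.00 mm); the cube at (4, 4) is present — its section is the full 14.5×22 rectangle (perimeter 73.00 mm); the cube at (11.5, 15.5) is present — its section is the full 5×17.5 rectangle (perimeter 45.00 mm); After the difference (first − rest): starting from the 6.5×30 cube, the 14.5×22 cube at (4, 4) partially overlaps it — only the 55.00 mm² overlap (of its 319.00 mm²) is removed, clipping the outline; the 5×17.5 cube at (11.5, 15.5) misses the remaining region (no effect) — boundary = 78.00 mm; (rotated 70° about Z; rotation is an isometry so areas/perimeters/island counts are preserved). Overall, the cross-section is a single solid region. Total boundary length (outer) = 78.00 mm.

78.00 mm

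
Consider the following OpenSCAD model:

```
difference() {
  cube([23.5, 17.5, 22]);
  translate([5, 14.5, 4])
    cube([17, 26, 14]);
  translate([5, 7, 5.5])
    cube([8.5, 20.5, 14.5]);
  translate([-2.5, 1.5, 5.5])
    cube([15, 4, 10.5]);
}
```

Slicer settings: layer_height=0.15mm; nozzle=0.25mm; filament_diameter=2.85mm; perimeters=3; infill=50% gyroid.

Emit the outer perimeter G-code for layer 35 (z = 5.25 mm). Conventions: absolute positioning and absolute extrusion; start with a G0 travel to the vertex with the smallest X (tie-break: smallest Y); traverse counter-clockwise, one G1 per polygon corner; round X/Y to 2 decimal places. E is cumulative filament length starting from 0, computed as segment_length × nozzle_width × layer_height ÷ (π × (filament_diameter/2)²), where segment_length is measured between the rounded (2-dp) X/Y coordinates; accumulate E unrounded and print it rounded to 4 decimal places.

At z = 5.25 mm: the 23.5×17.5 cube contributes its full rectangle; the cube at (5, 14.5) is present — its section is the full 17×26 rectangle; the cube at (5, 7) is not intersected at this z (z outside [5.5, 20]); the cube at (-2.5, 1.5) is absent (z outside [5.5, 16]); Subtracting the remaining from the first: starting from the 23.5×17.5 cube, the 17×26 cube at (5, 14.5) partially overlaps it — only the 51.00 mm² overlap (of its 442.00 mm²) is removed, clipping the outline — 1 connected region. The outline is a single polygon with 8 vertices. Extrusion per mm of travel: 0.25 × 0.15 / (π × 1.425²) = 0.005878. Accumulating E over each segment gives final E = 0.5173.

G0 X0.00 Y0.00 Z5.25
G1 X23.50 Y0.00 E0.1381
G1 X23.50 Y17.50 E0.2410
G1 X22.00 Y17.50 E0.2498
G1 X22.00 Y14.50 E0.2675
G1 X5.00 Y14.50 E0.3674
G1 X5.00 Y17.50 E0.3850
G1 X0.00 Y17.50 E0.4144
G1 X0.00 Y0.00 E0.5173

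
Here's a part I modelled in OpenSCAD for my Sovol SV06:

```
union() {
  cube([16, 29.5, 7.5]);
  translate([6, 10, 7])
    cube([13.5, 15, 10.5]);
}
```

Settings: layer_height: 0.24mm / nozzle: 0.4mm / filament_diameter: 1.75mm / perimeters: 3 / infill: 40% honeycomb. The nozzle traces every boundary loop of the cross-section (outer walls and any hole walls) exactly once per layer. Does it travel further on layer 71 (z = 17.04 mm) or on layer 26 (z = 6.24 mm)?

layer 26 (z = 6.24 mm)

Layer 71 (z = 17.04): the cube does not reach this height (z outside [0, 7.5]); the 13.5×15 cube at (6, 10) contributes its full rectangle (perimeter 57.00 mm); Merging all regions: only the 13.5×15 cube at (6, 10) is present, so the union is just that shape — boundary = 57.00 mm. So its perimeter = 57.00 mm. Layer 26 (z = 6.24): the 16×29.5 cube contributes its full rectangle (perimeter 91.00 mm); the cube at (6, 10) is not intersected at this z (z outside [7, 17.5]); Taking the union: only the 16×29.5 cube is present, so the union is just that shape — boundary = 91.00 mm. So its perimeter = 91.00 mm. Layer 26 is larger (91.00 vs 57.00 mm).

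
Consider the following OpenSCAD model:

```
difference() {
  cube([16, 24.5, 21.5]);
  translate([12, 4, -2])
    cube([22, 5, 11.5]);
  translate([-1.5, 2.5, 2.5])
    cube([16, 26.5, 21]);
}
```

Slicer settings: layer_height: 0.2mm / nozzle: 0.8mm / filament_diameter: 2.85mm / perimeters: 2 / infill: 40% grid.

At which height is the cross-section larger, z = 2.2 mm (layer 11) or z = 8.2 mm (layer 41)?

Layer 11 (z = 2.2): the cube is present — its section is the full 16×24.5 rectangle (area 392.00 mm²); the cube at (12, 4) (footprint 22×5) is included at this height (area 110.00 mm²); the cube at (-1.5, 2.5) is not intersected at this z (z outside [2.5, 23.5]); Taking the first minus the rest: starting from the 16×24.5 cube (392.00 mm²), the 22×5 cube at (12, 4) partially overlaps it — only the 20.00 mm² overlap (of its 110.00 mm²) is removed, clipping the outline — area = 372.00 mm². So its area = 372.00 mm². Layer 41 (z = 8.2): the 16×24.5 cube contributes its full rectangle (area 392.00 mm²); the cube at (12, 4) (footprint 22×5) is included at this height (area 110.00 mm²); the cube at (-1.5, 2.5) (footprint 16×26.5) is included at this height (area 424.00 mm²); Subtracting the remaining from the first: starting from the 16×24.5 cube (392.00 mm²), the 22×5 cube at (12, 4) partially overlaps it — only the 20.00 mm² overlap (of its 110.00 mm²) is removed, clipping the outline; the 16×26.5 cube at (-1.5, 2.5) partially overlaps it — only the 306.50 mm² overlap (of its 424.00 mm²) is removed, clipping the outline — area = 65.50 mm². So its area = 65.50 mm². Layer 11 is larger (372.00 vs 65.50 mm²).

layer 11 (z = 2.2 mm)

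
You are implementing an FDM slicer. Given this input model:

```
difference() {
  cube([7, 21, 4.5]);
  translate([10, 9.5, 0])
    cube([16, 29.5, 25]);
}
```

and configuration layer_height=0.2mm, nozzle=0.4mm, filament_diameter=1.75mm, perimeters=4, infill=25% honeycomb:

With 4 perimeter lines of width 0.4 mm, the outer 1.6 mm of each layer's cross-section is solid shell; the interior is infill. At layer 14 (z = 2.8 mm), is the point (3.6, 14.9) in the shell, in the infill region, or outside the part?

At z = 2.8 mm: the cube is present — its section is the full 7×21 rectangle; the cube at (10, 9.5) (footprint 16×29.5) is included at this height; After the difference (first − rest): starting from the 7×21 cube, the 16×29.5 cube at (10, 9.5) misses the remaining region (no effect) — 1 connected region. Overall, the cross-section is a single solid region. The nearest boundary edge runs (7.00, 21.00)→(7.00, 0.00); distance from the point to it = 3.40 mm. The point is inside the cross-section and 3.40 mm from the nearest boundary — more than the 1.6 mm shell width (4 × 0.4), so it's in the infill interior.

infill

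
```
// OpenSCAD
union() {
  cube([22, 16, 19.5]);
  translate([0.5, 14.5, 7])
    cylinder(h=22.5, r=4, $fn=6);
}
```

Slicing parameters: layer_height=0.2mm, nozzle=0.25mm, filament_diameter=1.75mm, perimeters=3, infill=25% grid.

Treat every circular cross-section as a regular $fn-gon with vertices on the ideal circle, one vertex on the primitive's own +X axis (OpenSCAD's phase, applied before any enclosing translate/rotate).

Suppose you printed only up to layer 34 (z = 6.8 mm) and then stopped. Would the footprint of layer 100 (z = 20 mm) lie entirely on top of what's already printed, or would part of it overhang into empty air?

Compare the two slices. At z = 6.8: the 22×16 cube contributes its full rectangle (area 352.00 mm²); the cylinder at (0.5, 14.5) is absent (z outside [7, 29.5]); Merging all regions: only the 22×16 cube is present, so the union is just that shape — area = 352.00 mm². At z = 20: the cube is not intersected at this z (z outside [0, 19.5]); the cylinder at (0.5, 14.5): section is a regular 6-gon, circumradius r=4 (area = (6/2)·4.000²·sin(360°/6) = 41.57 mm²); Taking the union: only the r=4 cylinder at (0.5, 14.5) is present, so the union is just that shape — area = 41.57 mm². Checking containment: at z = 20 the cross-section extends beyond the z = 6.8 cross-section by about 23.34 mm².

part overhangs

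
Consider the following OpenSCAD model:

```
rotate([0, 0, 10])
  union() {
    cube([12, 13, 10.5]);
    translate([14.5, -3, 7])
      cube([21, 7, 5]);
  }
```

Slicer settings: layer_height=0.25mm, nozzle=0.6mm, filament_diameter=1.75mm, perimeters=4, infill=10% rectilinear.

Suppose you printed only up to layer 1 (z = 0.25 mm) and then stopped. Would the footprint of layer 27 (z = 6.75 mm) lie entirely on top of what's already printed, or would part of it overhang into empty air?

entirely on top

Compare the two slices. At z = 0.25: the cube (footprint 12×13) is included at this height (area 156.00 mm²); the cube at (14.5, -3) does not reach this height (z outside [7, 12]); Taking the union: only the 12×13 cube is present, so the union is just that shape — area = 156.00 mm²; (whole slice rotated 10° about Z — lengths, areas and connectivity unchanged). At z = 6.75: the cube (footprint 12×13) is included at this height (area 156.00 mm²); the cube at (14.5, -3) does not reach this height (z outside [7, 12]); Taking the union: only the 12×13 cube is present, so the union is just that shape — area = 156.00 mm²; (whole slice rotated 10° about Z — lengths, areas and connectivity unchanged). Checking containment: the cross-section at z = 6.75 is a subset of the cross-section at z = 0.25.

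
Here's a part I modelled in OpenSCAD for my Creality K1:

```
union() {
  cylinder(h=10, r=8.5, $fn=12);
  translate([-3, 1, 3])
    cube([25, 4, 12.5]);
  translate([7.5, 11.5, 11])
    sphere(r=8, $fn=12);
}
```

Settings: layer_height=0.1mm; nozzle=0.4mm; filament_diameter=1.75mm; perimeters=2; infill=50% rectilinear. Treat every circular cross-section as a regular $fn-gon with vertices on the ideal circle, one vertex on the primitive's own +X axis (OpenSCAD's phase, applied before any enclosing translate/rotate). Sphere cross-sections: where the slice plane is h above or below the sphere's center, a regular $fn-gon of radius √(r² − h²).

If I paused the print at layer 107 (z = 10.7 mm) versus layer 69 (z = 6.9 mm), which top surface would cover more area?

Layer 107 (z = 10.7): the cylinder does not reach this height (z outside [0, 10]); the cube at (-3, 1) (footprint 25×4) is included at this height (area 100.00 mm²); the r=8 sphere at (7.5, 11.5) slices to a regular 12-gon of circumradius 7.994 (√(r²−h²) with h=0.3 from center) (area = (12/2)·7.994²·sin(360°/12) = 191.73 mm²); Merging all regions: the regions partially overlap — summed areas 291.73 mm² minus the doubly-counted overlap 7.84 mm² gives 283.89 mm² — area = 283.89 mm². So its area = 283.89 mm². Layer 69 (z = 6.9): the r=8.5 cylinder gives a regular 12-gon of circumradius 8.5 (constant along its height) (area = (12/2)·8.500²·sin(360°/12) = 216.75 mm²); the 25×4 cube at (-3, 1) contributes its full rectangle (area 100.00 mm²); the r=8 sphere at (7.5, 11.5) contributes a regular 12-gon of circumradius √(8²−4.1²) = 6.869 (area = (12/2)·6.869²·sin(360°/12) = 141.57 mm²); Merging all regions: the regions partially overlap — summed areas 458.32 mm² minus the doubly-counted overlap 48.11 mm² gives 410.21 mm² — area = 410.21 mm². So its area = 410.21 mm². Layer 69 is larger (410.21 vs 283.89 mm²).

layer 69 (z = 6.9 mm)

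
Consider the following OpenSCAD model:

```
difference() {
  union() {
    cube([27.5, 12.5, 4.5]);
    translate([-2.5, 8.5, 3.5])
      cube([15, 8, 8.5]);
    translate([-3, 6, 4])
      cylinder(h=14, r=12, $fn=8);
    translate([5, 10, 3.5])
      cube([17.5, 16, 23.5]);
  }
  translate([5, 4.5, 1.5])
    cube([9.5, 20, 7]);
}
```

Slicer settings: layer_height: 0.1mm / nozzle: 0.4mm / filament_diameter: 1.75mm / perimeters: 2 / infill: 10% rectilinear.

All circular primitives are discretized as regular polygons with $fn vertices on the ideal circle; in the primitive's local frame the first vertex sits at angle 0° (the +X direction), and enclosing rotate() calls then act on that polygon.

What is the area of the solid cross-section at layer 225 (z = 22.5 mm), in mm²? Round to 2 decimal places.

280.00 mm²

At z = 22.5 mm: the cube does not reach this height (z outside [0, 4.5]); the cube at (-2.5, 8.5) is absent (z outside [3.5, 12]); the cylinder at (-3, 6) is absent (z outside [4, 18]); the cube at (5, 10) (footprint 17.5×16) is included at this height (area 280.00 mm²); Taking the union: only the 17.5×16 cube at (5, 10) is present, so the union is just that shape — area = 280.00 mm²; the cube at (5, 4.5) is absent (z outside [1.5, 8.5]); Taking the first minus the rest: none of the subtracted shapes is present at this height, so the result so far is unchanged — area = 280.00 mm². Overall, the cross-section is a single solid region. Net area = 280.00 mm².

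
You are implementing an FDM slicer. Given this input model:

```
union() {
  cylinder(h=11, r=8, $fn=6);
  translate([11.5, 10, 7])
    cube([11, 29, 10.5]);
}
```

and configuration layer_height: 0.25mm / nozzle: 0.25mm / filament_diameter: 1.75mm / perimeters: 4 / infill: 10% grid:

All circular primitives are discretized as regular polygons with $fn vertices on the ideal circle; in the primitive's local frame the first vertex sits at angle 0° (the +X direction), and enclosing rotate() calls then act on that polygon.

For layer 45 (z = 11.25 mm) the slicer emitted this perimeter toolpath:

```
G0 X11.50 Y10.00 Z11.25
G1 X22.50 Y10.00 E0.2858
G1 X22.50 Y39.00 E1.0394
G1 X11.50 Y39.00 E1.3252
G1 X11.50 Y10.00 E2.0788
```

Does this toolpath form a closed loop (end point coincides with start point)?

yes

Start point (G0): (11.50, 10.00). End point (last G1): the path returns to the start — closed.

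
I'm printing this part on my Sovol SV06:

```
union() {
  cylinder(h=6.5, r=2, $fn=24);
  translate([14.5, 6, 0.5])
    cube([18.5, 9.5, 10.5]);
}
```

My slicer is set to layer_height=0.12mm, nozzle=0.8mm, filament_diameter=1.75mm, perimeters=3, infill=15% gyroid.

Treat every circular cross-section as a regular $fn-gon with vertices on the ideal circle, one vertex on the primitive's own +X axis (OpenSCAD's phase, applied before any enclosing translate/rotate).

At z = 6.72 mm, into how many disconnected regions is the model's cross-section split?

At z = 6.72 mm: the cylinder does not reach this height (z outside [0, 6.5]); the 18.5×9.5 cube at (14.5, 6) contributes its full rectangle; Taking the union: only the 18.5×9.5 cube at (14.5, 6) is present, so the union is just that shape — 1 connected region. The result has 1 disconnected region.

1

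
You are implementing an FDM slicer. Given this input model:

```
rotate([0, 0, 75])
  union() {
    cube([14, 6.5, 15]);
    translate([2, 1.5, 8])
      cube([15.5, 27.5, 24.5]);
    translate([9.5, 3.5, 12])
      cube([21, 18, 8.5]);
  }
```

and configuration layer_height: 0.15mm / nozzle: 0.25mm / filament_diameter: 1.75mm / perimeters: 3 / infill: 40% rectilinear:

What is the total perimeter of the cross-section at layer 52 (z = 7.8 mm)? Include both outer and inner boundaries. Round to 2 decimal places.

At z = 7.8 mm: the cube (footprint 14×6.5) is included at this height (perimeter 41.00 mm); the cube at (2, 1.5) is not intersected at this z (z outside [8, 32.5]); the cube at (9.5, 3.5) is not intersected at this z (z outside [12, 20.5]); Combining (union): only the 14×6.5 cube is present, so the union is just that shape — boundary = 41.00 mm; (rotated 75° about Z; rotation is an isometry so areas/perimeters/island counts are preserved). Overall, the cross-section is a single solid region. Total boundary length (outer) = 41.00 mm.

41.00 mm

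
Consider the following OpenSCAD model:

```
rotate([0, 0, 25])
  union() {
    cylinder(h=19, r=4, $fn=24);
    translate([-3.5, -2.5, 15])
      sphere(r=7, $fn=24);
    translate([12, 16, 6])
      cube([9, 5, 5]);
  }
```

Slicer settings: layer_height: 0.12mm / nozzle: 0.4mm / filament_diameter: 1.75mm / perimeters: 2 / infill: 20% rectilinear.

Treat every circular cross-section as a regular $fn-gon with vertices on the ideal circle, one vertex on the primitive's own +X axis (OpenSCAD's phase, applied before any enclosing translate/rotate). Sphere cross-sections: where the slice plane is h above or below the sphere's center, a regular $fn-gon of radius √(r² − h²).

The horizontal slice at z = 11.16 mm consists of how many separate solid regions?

1

At z = 11.16 mm: the cylinder: section is a regular 24-gon, circumradius r=4; the r=7 sphere at (-3.5, -2.5) slices to a regular 24-gon of circumradius 5.853 (√(r²−h²) with h=3.84 from center); the cube at (12, 16) does not reach this height (z outside [6, 11]); Merging all regions: the regions partially overlap (shared area 33.02 mm²), so overlapping operands fuse into one piece — 1 connected region; (whole slice rotated 25° about Z — lengths, areas and connectivity unchanged). The result has 1 disconnected region.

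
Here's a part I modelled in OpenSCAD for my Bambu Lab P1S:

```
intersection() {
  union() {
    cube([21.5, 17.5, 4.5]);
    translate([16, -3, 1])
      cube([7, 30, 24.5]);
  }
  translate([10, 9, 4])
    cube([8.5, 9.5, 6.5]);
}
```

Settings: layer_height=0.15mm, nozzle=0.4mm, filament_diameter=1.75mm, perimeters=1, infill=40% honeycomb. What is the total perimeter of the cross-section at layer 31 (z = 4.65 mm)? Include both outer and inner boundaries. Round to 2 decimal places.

24.00 mm

At z = 4.65 mm: the cube does not reach this height (z outside [0, 4.5]); the cube at (16, -3) is present — its section is the full 7×30 rectangle (perimeter 74.00 mm); Combining (union): only the 7×30 cube at (16, -3) is present, so the union is just that shape — boundary = 74.00 mm; the 8.5×9.5 cube at (10, 9) contributes its full rectangle (perimeter 36.00 mm); After intersecting: the 8.5×9.5 cube at (10, 9) partially overlaps that combined region; clipping to the common part keeps 23.75 mm² — boundary = 24.00 mm. Overall, the cross-section is a single solid region. Total boundary length (outer) = 24.00 mm.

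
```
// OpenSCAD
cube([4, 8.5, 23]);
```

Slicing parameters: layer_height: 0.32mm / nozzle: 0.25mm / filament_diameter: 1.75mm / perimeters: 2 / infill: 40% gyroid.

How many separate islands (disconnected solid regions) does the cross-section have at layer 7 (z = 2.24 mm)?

At z = 2.24 mm: the 4×8.5 cube contributes its full rectangle. Overall, the cross-section is a single solid region. Island count = 1.

1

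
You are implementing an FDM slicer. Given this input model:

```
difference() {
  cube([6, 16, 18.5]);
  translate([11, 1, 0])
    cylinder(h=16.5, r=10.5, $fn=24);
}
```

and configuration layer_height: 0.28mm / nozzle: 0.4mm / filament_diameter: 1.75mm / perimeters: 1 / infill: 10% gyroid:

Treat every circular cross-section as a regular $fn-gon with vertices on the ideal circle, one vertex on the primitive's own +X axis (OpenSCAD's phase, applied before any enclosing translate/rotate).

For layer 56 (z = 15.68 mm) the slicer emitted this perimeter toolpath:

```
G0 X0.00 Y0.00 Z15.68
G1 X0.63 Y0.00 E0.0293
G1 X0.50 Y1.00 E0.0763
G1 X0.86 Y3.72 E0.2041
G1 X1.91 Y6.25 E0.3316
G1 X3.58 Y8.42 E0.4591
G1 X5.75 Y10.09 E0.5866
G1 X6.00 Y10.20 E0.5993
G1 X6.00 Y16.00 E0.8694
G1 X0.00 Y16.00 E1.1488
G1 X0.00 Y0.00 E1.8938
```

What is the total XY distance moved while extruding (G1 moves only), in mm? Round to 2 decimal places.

Sum the Euclidean lengths of each G1 segment: total = 40.67 mm.

40.67 mm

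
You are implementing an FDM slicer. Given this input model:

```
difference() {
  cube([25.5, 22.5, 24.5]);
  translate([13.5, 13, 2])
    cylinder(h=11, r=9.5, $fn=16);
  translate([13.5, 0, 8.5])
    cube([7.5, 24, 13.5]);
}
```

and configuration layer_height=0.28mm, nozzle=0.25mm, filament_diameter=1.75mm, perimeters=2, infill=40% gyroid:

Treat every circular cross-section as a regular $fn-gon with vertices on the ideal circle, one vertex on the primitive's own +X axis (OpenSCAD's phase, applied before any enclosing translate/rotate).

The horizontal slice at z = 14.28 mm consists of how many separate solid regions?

2

At z = 14.28 mm: the 25.5×22.5 cube contributes its full rectangle; the cylinder at (13.5, 13) is absent (z outside [2, 13]); the cube at (13.5, 0) is present — its section is the full 7.5×24 rectangle; Taking the first minus the rest: starting from the 25.5×22.5 cube, the 7.5×24 cube at (13.5, 0) partially overlaps it — only the 168.75 mm² overlap (of its 180.00 mm²) is removed, clipping the outline — 2 connected regions. The result has 2 disconnected regions.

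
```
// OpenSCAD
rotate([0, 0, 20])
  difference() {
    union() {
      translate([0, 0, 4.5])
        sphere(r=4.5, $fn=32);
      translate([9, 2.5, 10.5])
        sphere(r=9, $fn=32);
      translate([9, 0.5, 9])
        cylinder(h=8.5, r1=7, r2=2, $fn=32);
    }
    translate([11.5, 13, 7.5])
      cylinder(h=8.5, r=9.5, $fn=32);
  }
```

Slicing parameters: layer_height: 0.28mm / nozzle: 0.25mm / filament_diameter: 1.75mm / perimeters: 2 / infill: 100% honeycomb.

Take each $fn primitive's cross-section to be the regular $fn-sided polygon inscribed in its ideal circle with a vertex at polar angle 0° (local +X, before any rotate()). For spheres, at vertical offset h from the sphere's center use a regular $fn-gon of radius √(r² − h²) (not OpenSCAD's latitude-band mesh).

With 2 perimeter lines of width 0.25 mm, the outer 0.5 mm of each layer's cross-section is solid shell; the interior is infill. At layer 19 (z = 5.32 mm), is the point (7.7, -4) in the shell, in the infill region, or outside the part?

At z = 5.32 mm: the sphere: section is a regular 32-gon, circumradius = √(r²−h²) = √(4.5²−0.82²) = 4.425; the r=9 sphere at (9, 2.5) contributes a regular 32-gon of circumradius √(9²−5.18²) = 7.360; the cone at (9, 0.5) is absent (z outside [9, 17.5]); Merging all regions: the regions partially overlap (shared area 11.19 mm²), so overlapping operands fuse into one piece — 1 connected region; the cylinder at (11.5, 13) is absent (z outside [7.5, 16]); After the difference (first − rest): none of the subtracted shapes is present at this height, so the result so far is unchanged — 1 connected region; (rotated 20° about Z; rotation is an isometry so areas/perimeters/island counts are preserved). Overall, the cross-section is a single solid region. Undo the 20° rotation: the query point maps to (5.868, -6.392) in the un-rotated model frame. The nearest boundary edge runs (7.56, -4.72)→(6.18, -4.30); distance from the point to it = 2.09 mm. The point is not inside any of the regions above, so it lies outside the cross-section (2.09 mm from the nearest boundary).

outside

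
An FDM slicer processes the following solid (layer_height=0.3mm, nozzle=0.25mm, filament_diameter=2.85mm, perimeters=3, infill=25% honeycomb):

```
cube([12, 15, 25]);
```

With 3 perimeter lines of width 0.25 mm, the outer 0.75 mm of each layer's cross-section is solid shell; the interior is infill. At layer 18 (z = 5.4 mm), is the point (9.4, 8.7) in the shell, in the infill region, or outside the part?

infill

At z = 5.4 mm: the cube (footprint 12×15) is included at this height. Overall, the cross-section is a single solid region. The nearest boundary edge runs (12.00, 0.00)→(12.00, 15.00); distance from the point to it = 2.60 mm. The point is inside the cross-section and 2.60 mm from the nearest boundary — more than the 0.75 mm shell width (3 × 0.25), so it's in the infill interior.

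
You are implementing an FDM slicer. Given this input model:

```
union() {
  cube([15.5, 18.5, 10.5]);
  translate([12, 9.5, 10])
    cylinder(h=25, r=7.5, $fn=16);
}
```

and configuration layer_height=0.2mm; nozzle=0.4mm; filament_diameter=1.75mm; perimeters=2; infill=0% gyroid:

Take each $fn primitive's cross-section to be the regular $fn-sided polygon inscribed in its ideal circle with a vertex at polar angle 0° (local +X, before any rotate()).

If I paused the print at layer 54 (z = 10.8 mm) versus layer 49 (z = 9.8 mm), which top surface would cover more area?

layer 49 (z = 9.8 mm)

Layer 54 (z = 10.8): the cube is not intersected at this z (z outside [0, 10.5]); the r=7.5 cylinder at (12, 9.5) gives a regular 16-gon of circumradius 7.5 (constant along its height) (area = (16/2)·7.500²·sin(360°/16) = 172.21 mm²); Combining (union): only the r=7.5 cylinder at (12, 9.5) is present, so the union is just that shape — area = 172.21 mm². So its area = 172.21 mm². Layer 49 (z = 9.8): the 15.5×18.5 cube contributes its full rectangle (area 286.75 mm²); the cylinder at (12, 9.5) is absent (z outside [10, 35]); Combining (union): only the 15.5×18.5 cube is present, so the union is just that shape — area = 286.75 mm². So its area = 286.75 mm². Layer 49 is larger (286.75 vs 172.21 mm²).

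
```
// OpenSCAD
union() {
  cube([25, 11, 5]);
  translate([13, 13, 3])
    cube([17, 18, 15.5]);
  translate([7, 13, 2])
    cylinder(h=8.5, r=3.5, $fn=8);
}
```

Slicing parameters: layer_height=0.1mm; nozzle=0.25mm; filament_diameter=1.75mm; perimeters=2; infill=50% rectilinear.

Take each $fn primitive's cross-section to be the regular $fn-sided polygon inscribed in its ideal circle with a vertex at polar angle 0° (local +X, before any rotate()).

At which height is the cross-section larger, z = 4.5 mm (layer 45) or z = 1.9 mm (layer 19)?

layer 45 (z = 4.5 mm)

Layer 45 (z = 4.5): the 25×11 cube contributes its full rectangle (area 275.00 mm²); the 17×18 cube at (13, 13) contributes its full rectangle (area 306.00 mm²); the r=3.5 cylinder at (7, 13) gives a regular 8-gon of circumradius 3.5 (constant along its height) (area = (8/2)·3.500²·sin(360°/8) = 34.65 mm²); Combining (union): the regions partially overlap — summed areas 615.65 mm² minus the doubly-counted overlap 4.98 mm² gives 610.67 mm² — area = 610.67 mm². So its area = 610.67 mm². Layer 19 (z = 1.9): the cube (footprint 25×11) is included at this height (area 275.00 mm²); the cube at (13, 13) is not intersected at this z (z outside [3, 18.5]); the cylinder at (7, 13) is not intersected at this z (z outside [2, 10.5]); Taking the union: only the 25×11 cube is present, so the union is just that shape — area = 275.00 mm². So its area = 275.00 mm². Layer 45 is larger (610.67 vs 275.00 mm²).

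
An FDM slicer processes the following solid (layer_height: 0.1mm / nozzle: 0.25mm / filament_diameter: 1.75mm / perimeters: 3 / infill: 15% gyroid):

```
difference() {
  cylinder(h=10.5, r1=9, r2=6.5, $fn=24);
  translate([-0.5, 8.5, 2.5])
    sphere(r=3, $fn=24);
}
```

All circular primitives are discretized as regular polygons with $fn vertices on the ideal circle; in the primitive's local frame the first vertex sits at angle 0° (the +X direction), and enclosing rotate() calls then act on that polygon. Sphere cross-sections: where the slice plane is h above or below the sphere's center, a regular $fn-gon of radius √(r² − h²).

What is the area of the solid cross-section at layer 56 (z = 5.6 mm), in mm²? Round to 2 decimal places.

At z = 5.6 mm: the cone contributes a regular 24-gon of circumradius 7.667 (interpolated between r1=9 and r2=6.5 at t=0.533) (area = (24/2)·7.667²·sin(360°/24) = 182.55 mm²); the sphere at (-0.5, 8.5) is not intersected at this z (|z−center|=3.100 > r=3); After the difference (first − rest): none of the subtracted shapes is present at this height, so the cone is unchanged — area = 182.55 mm². Overall, the cross-section is a single solid region. Net area = 182.55 mm².

182.55 mm²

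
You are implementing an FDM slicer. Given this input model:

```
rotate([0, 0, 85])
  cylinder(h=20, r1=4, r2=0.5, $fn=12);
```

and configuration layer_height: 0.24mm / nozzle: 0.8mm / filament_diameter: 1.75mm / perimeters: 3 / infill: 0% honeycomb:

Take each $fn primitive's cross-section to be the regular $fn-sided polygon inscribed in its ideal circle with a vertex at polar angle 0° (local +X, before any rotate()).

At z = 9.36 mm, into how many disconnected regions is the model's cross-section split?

1

At z = 9.36 mm: the cone (r1=4→r2=0.5) has section circumradius 2.362 here — a regular 12-gon; (rotated 85° about Z; rotation is an isometry so areas/perimeters/island counts are preserved). The result has 1 disconnected region.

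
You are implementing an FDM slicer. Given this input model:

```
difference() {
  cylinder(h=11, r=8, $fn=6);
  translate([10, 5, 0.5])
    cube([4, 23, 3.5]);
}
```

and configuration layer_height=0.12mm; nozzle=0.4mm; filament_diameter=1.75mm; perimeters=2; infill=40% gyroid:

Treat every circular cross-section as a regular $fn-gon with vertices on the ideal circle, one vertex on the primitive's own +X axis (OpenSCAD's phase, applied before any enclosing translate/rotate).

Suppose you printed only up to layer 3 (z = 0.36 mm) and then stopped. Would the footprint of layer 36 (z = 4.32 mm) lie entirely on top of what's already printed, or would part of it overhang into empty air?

entirely on top

Compare the two slices. At z = 0.36: the cylinder: section is a regular 6-gon, circumradius r=8 (area = (6/2)·8.000²·sin(360°/6) = 166.28 mm²); the cube at (10, 5) is not intersected at this z (z outside [0.5, 4]); After the difference (first − rest): none of the subtracted shapes is present at this height, so the r=8 cylinder is unchanged — area = 166.28 mm². At z = 4.32: the r=8 cylinder gives a regular 6-gon of circumradius 8 (constant along its height) (area = (6/2)·8.000²·sin(360°/6) = 166.28 mm²); the cube at (10, 5) is absent (z outside [0.5, 4]); Taking the first minus the rest: none of the subtracted shapes is present at this height, so the r=8 cylinder is unchanged — area = 166.28 mm². Checking containment: the cross-section at z = 4.32 is a subset of the cross-section at z = 0.36.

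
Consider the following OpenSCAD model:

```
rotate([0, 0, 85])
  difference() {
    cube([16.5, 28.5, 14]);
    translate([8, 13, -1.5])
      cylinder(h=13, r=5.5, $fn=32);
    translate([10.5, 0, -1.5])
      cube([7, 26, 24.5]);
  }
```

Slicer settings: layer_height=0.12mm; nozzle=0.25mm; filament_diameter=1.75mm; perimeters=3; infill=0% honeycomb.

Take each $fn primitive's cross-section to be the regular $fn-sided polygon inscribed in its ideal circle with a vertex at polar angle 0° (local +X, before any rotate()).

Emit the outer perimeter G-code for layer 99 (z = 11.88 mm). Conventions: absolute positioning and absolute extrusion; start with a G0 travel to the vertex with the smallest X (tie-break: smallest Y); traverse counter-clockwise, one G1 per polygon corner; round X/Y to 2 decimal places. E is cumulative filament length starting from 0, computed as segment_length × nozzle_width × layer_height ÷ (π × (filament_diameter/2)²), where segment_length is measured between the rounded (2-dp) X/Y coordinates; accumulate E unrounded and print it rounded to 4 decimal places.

G0 X-28.39 Y2.48 Z11.88
G1 X0.00 Y0.00 E0.3554
G1 X0.92 Y10.46 E0.4864
G1 X-24.99 Y12.73 E0.8108
G1 X-24.46 Y18.70 E0.8856
G1 X-26.95 Y18.92 E0.9167
G1 X-28.39 Y2.48 E1.1226

At z = 11.88 mm: the 16.5×28.5 cube contributes its full rectangle; the cylinder at (8, 13) does not reach this height (z outside [-1.5, 11.5]); the cube at (10.5, 0) (footprint 7×26) is included at this height; Subtracting the remaining from the first: starting from the 16.5×28.5 cube, the 7×26 cube at (10.5, 0) partially overlaps it — only the 156.00 mm² overlap (of its 182.00 mm²) is removed, clipping the outline — 1 connected region; (rotated 85° about Z; rotation is an isometry so areas/perimeters/island counts are preserved). The outline is a single polygon with 6 vertices. Extrusion per mm of travel: 0.25 × 0.12 / (π × 0.875²) = 0.012473. Accumulating E over each segment gives final E = 1.1226.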